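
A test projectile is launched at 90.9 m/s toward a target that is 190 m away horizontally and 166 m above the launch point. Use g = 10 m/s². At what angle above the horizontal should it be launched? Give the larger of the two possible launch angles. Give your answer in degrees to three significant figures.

82.5°

Trajectory: y = x tanθ − g x² (1 + tan²θ)/(2v₀²). With x = 190, y = 166, v₀ = 90.9, g = 10.0:
21.84 tan²θ − 190 tanθ + (187.8) = 0.
tanθ = [190 ± √(190² − 4 × 21.84 × (187.8))] / (2 × 21.84) = (190 ± 140.3) / 43.69, giving tanθ = 1.137 or 7.560.
θ = 48.68° or 82.47°; the larger is 82.47°.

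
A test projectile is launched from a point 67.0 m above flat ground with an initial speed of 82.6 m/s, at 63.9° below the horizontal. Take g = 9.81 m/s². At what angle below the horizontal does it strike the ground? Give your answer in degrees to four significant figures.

66.24°

Horizontal component vₓ = 82.60 cos 63.9° = 36.34 m/s; vertical v_y0 = −74.18 m/s (downward).
The projectile lands when y = 67.0 + (−74.18) t − ½·9.81·t² = 0. Positive root: t = (−74.18 + √(74.18² + 2·9.81·67.0)) / 9.81 = (−74.18 + 82.56) / 9.81 = 0.8549 s.
At impact: v_y = v_y0 − g t = −82.56 m/s; vₓ = 36.34 m/s.
Angle below horizontal: arctan(|v_y|/vₓ) = arctan(82.56/36.34) = 66.24°.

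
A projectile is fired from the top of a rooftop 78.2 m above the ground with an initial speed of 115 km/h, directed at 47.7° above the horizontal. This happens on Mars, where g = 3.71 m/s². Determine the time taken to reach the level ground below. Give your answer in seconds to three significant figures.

Convert: 115 km/h = 115/3.6 = 31.94 m/s.
Horizontal component vₓ = 31.94 cos 47.7° = 21.50 m/s; vertical v_y0 = 31.94 sin 47.7° = 23.63 m/s.
The projectile lands when y = 78.2 + (23.63) t − ½·3.71·t² = 0. Positive root: t = (23.63 + √(23.63² + 2·3.71·78.2)) / 3.71 = (23.63 + 33.74) / 3.71 = 15.46 s.

15.5 s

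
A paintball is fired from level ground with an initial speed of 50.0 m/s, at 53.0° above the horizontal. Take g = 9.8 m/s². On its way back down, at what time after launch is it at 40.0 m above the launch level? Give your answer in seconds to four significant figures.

6.980 s

vₓ = 50.00 cos 53.0° = 30.09 m/s; v_y0 = 50.00 sin 53.0° = 39.93 m/s.
Set y = v_y0 t − ½ g t² = 40.0: 4.900 t² − 39.93 t + 40.0 = 0.
Quadratic formula: t = (39.93 ± √810.55) / 9.80 = (39.93 ± 28.47) / 9.80 → t = 1.170 s or 6.980 s.
The descending-branch root is 6.980 s.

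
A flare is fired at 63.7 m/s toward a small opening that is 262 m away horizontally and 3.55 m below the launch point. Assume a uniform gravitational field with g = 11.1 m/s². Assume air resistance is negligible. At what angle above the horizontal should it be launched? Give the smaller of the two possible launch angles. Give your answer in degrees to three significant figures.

21.9°

Trajectory: y = x tanθ − g x² (1 + tan²θ)/(2v₀²). With x = 262, y = −3.55, v₀ = 63.7, g = 11.1:
93.89 tan²θ − 262 tanθ + (90.34) = 0.
tanθ = [262 ± √(262² − 4 × 93.89 × (90.34))] / (2 × 93.89) = (262 ± 186.3) / 187.8, giving tanθ = 0.4030 or 2.388.
θ = 21.95° or 67.27°; the smaller is 21.95°.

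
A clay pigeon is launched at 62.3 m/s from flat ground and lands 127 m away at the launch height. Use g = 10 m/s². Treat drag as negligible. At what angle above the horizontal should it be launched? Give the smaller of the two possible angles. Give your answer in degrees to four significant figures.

R = v₀² sin 2θ / g gives sin 2θ = gR/v₀² = 10.0·127/62.3² = 0.3272.
2θ = 19.10° or 180° − 19.10° = 160.9°, so θ = 9.550° or 80.45°.
The smaller angle is 9.550°.

9.550°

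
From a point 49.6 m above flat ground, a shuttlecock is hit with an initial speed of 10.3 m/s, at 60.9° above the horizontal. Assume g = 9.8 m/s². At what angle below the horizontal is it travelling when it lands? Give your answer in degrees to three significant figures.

Horizontal component vₓ = 10.30 cos 60.9° = 5.009 m/s; vertical v_y0 = 10.30 sin 60.9° = 9.000 m/s.
Vertical motion (up positive, ground at y = 0): 4.900 t² − (9.000) t − 49.6 = 0, so t = (9.000 + √(9.000² + 2·9.80·49.6)) / 9.80 = (9.000 + 32.45) / 9.80 = 4.230 s.
At impact: v_y = v_y0 − g t = −32.45 m/s; vₓ = 5.009 m/s.
Angle below horizontal: arctan(|v_y|/vₓ) = arctan(32.45/5.009) = 81.23°.

81.2°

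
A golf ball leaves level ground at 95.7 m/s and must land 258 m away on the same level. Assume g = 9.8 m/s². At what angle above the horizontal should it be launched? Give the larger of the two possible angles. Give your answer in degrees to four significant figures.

81.99°

Level-ground range R = v₀² sin(2θ)/g ⇒ sin(2θ) = gR/v₀² = 9.80 × 258 / 95.7² = 0.2761.
2θ = 16.03° or 180° − 16.03° = 164.0°, so θ = 8.013° or 81.99°.
The larger angle is 81.99°.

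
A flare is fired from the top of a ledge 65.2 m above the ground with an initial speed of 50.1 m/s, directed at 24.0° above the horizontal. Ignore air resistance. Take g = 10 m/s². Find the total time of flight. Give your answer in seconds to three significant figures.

6.18 s

Components: vₓ = 50.10 cos 24.0° = 45.77 m/s, v_y0 = 50.10 sin 24.0° = 20.38 m/s.
The projectile lands when y = 65.2 + (20.38) t − ½·10.0·t² = 0. Positive root: t = (20.38 + √(20.38² + 2·10.0·65.2)) / 10.0 = (20.38 + 41.46) / 10.0 = 6.184 s.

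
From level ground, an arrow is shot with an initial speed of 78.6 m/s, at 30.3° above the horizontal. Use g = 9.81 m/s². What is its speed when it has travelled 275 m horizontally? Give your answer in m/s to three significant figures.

67.9 m/s

Horizontal component vₓ = 78.60 cos 30.3° = 67.86 m/s; vertical v_y0 = 78.60 sin 30.3° = 39.66 m/s.
At x = 275 m, t = x/vₓ = 275/67.86 = 4.052 s.
Vertical velocity there: v_y = v_y0 − g t = 39.66 − 9.81 × 4.052 = −0.09708 m/s.
Speed: √(vₓ² + v_y²) = √(67.86² + 0.09708²) = 67.86 m/s.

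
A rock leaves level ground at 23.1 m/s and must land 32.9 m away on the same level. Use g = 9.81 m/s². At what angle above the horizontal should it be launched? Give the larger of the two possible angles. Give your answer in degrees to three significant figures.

71.4°

From R = (v₀²/g) sin 2θ: sin 2θ = 9.81 × 32.9 / 533.61 = 0.6048.
2θ = 37.22° or 180° − 37.22° = 142.8°, so θ = 18.61° or 71.39°.
The larger angle is 71.39°.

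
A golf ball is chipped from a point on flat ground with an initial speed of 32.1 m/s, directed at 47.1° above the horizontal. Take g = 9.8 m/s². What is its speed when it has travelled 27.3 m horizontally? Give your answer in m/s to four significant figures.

vₓ = 32.10 cos 47.1° = 21.85 m/s; v_y0 = 32.10 sin 47.1° = 23.51 m/s.
x = vₓ t ⇒ t = 27.3/21.85 = 1.249 s.
Vertical velocity there: v_y = v_y0 − g t = 23.51 − 9.80 × 1.249 = 11.27 m/s.
Speed: √(vₓ² + v_y²) = √(21.85² + 11.27²) = 24.59 m/s.

24.59 m/s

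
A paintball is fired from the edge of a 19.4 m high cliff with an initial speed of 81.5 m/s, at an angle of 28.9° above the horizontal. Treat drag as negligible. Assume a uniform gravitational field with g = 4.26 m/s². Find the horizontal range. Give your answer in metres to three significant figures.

1350 m

vₓ = 81.50 cos 28.9° = 71.35 m/s; v_y0 = 81.50 sin 28.9° = 39.39 m/s.
With up positive and y = 0 at the ground: y(t) = 19.4 + (39.39) t − 2.130 t². Setting y = 0 and taking the positive root: t = [39.39 + √(39.39² + 2·4.26·19.4)] / 4.26 = (39.39 + 41.43) / 4.26 = 18.97 s.
Horizontal distance: R = vₓ t = 71.35 × 18.97 = 1354 m.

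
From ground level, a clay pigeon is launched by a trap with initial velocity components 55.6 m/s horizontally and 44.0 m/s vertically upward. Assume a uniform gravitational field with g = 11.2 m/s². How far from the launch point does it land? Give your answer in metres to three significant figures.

Time aloft: T = 2 v_y0 / g = 2 × 44.00 / 11.2 = 7.857 s.
Horizontal distance R = vₓ T = 55.60 × 7.857 = 436.9 m.

437 m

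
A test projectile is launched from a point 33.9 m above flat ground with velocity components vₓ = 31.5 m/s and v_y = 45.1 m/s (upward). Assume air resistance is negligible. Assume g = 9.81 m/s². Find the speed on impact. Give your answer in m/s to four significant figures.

With up positive and y = 0 at the ground: y(t) = 33.9 + (45.10) t − 4.905 t². Setting y = 0 and taking the positive root: t = [45.10 + √(45.10² + 2·9.81·33.9)] / 9.81 = (45.10 + 51.95) / 9.81 = 9.893 s.
Vertical velocity at impact: v_y = v_y0 − g t = 45.10 − 9.81 × 9.893 = −51.95 m/s.
Speed: |v| = √(vₓ² + v_y²) = √(31.50² + 51.95²) = 60.76 m/s.

60.76 m/s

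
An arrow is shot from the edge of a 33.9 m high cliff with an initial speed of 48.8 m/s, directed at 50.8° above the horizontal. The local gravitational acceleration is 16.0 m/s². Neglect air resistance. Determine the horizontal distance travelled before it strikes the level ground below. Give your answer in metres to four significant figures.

169.6 m

Components: vₓ = 48.80 cos 50.8° = 30.84 m/s, v_y0 = 48.80 sin 50.8° = 37.82 m/s.
The projectile lands when y = 33.9 + (37.82) t − ½·16.0·t² = 0. Positive root: t = (37.82 + √(37.82² + 2·16.0·33.9)) / 16.0 = (37.82 + 50.15) / 16.0 = 5.498 s.
Horizontal distance: R = vₓ t = 30.84 × 5.498 = 169.6 m.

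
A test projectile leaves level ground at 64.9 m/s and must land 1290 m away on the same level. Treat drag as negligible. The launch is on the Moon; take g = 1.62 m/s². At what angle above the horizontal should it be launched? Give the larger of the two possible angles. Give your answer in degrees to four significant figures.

Level-ground range R = v₀² sin(2θ)/g ⇒ sin(2θ) = gR/v₀² = 1.62 × 1290 / 64.9² = 0.4962.
2θ = 29.75° or 180° − 29.75° = 150.3°, so θ = 14.87° or 75.13°.
The larger angle is 75.13°.

75.13°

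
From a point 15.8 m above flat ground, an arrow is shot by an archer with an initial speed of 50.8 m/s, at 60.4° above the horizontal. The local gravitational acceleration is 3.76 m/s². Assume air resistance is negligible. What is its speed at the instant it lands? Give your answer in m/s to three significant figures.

52.0 m/s

Resolve: vₓ = 50.80 cos 60.4° = 25.09 m/s and v_y0 = 50.80 sin 60.4° = 44.17 m/s.
Vertical motion (up positive, ground at y = 0): 1.880 t² − (44.17) t − 15.8 = 0, so t = (44.17 + √(44.17² + 2·3.76·15.8)) / 3.76 = (44.17 + 45.50) / 3.76 = 23.85 s.
Vertical velocity at impact: v_y = v_y0 − g t = 44.17 − 3.76 × 23.85 = −45.50 m/s.
Speed: |v| = √(vₓ² + v_y²) = √(25.09² + 45.50²) = 51.96 m/s.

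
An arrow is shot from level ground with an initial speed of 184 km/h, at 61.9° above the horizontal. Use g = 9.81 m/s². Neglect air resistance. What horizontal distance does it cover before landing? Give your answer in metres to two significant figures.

220 m

Convert: 184 km/h = 184/3.6 = 51.11 m/s.
Horizontal component vₓ = 51.11 cos 61.9° = 24.07 m/s; vertical v_y0 = 51.11 sin 61.9° = 45.09 m/s.
Flight time T = 2 v_y0 / g = 9.192 s.
Horizontal distance R = vₓ T = 24.07 × 9.192 = 221.3 m.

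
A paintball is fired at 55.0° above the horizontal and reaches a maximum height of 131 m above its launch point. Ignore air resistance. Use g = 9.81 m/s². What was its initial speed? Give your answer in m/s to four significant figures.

61.89 m/s

At the peak v_y = 0, so v_y0 = √(2gH) = √(2 × 9.81 × 131) = 50.70 m/s.
v_y0 = v₀ sin θ ⇒ v₀ = 50.70 / sin 55.0° = 61.89 m/s.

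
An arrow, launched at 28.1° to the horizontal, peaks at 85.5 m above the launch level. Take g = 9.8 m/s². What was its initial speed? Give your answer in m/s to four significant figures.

86.91 m/s

At the peak v_y = 0, so v_y0 = √(2gH) = √(2 × 9.80 × 85.5) = 40.94 m/s.
v_y0 = v₀ sin θ ⇒ v₀ = 40.94 / sin 28.1° = 86.91 m/s.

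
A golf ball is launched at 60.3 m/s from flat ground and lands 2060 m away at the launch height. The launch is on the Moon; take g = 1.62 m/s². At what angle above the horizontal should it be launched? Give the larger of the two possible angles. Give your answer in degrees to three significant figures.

56.7°

R = v₀² sin 2θ / g gives sin 2θ = gR/v₀² = 1.62·2060/60.3² = 0.9178.
2θ = 66.61° or 180° − 66.61° = 113.4°, so θ = 33.30° or 56.70°.
The larger angle is 56.70°.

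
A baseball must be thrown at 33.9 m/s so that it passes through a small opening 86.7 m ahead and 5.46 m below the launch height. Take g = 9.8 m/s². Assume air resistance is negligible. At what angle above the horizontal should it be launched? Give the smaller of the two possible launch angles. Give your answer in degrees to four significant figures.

19.43°

Trajectory: y = x tanθ − g x² (1 + tan²θ)/(2v₀²). With x = 86.7, y = −5.46, v₀ = 33.9, g = 9.80:
32.05 tan²θ − 86.7 tanθ + (26.59) = 0.
tanθ = [86.7 ± √(86.7² − 4 × 32.05 × (26.59))] / (2 × 32.05) = (86.7 ± 64.09) / 64.10, giving tanθ = 0.3527 or 2.352.
θ = 19.43° or 66.97°; the smaller is 19.43°.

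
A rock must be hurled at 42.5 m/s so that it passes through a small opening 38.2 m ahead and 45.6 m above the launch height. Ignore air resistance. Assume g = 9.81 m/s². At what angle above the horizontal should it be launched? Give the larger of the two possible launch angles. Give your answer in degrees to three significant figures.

83.0°

Trajectory: y = x tanθ − g x² (1 + tan²θ)/(2v₀²). With x = 38.2, y = 45.6, v₀ = 42.5, g = 9.81:
3.963 tan²θ − 38.2 tanθ + (49.56) = 0.
tanθ = [38.2 ± √(38.2² − 4 × 3.963 × (49.56))] / (2 × 3.963) = (38.2 ± 25.95) / 7.925, giving tanθ = 1.545 or 8.095.
θ = 57.09° or 82.96°; the larger is 82.96°.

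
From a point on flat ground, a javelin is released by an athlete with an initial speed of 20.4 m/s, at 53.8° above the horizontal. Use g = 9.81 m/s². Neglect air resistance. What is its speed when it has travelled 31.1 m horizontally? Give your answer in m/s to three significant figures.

15.0 m/s

Resolve: vₓ = 20.40 cos 53.8° = 12.05 m/s and v_y0 = 20.40 sin 53.8° = 16.46 m/s.
Time to reach x = 31.1 m: t = x/vₓ = 31.1/12.05 = 2.581 s.
Vertical velocity there: v_y = v_y0 − g t = 16.46 − 9.81 × 2.581 = −8.860 m/s.
Speed: √(vₓ² + v_y²) = √(12.05² + 8.860²) = 14.96 m/s.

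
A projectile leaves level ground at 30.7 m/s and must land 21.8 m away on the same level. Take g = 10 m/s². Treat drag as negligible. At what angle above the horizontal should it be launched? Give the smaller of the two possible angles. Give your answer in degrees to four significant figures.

6.687°

From R = (v₀²/g) sin 2θ: sin 2θ = 10.0 × 21.8 / 942.49 = 0.2313.
2θ = 13.37° or 180° − 13.37° = 166.6°, so θ = 6.687° or 83.31°.
The smaller angle is 6.687°.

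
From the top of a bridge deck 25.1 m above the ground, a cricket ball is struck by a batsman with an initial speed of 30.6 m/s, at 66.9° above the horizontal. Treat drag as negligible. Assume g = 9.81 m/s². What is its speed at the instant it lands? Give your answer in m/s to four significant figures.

Components: vₓ = 30.60 cos 66.9° = 12.01 m/s, v_y0 = 30.60 sin 66.9° = 28.15 m/s.
With up positive and y = 0 at the ground: y(t) = 25.1 + (28.15) t − 4.905 t². Setting y = 0 and taking the positive root: t = [28.15 + √(28.15² + 2·9.81·25.1)] / 9.81 = (28.15 + 35.84) / 9.81 = 6.523 s.
Vertical velocity at impact: v_y = v_y0 − g t = 28.15 − 9.81 × 6.523 = −35.84 m/s.
Speed: |v| = √(vₓ² + v_y²) = √(12.01² + 35.84²) = 37.80 m/s.

37.80 m/s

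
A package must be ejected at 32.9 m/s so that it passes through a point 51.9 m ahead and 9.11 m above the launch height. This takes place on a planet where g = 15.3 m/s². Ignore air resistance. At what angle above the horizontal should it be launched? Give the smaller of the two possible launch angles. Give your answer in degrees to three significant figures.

Trajectory: y = x tanθ − g x² (1 + tan²θ)/(2v₀²). With x = 51.9, y = 9.11, v₀ = 32.9, g = 15.3:
19.04 tan²θ − 51.9 tanθ + (28.15) = 0.
tanθ = [51.9 ± √(51.9² − 4 × 19.04 × (28.15))] / (2 × 19.04) = (51.9 ± 23.46) / 38.07, giving tanθ = 0.7470 or 1.979.
θ = 36.76° or 63.19°; the smaller is 36.76°.

36.8°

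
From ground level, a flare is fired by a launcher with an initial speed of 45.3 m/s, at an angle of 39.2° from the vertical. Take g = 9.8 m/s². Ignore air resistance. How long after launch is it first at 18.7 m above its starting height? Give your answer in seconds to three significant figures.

Components: vₓ = 45.30 sin 39.2° = 28.63 m/s, v_y0 = 45.30 cos 39.2° = 35.10 m/s.
Require v_y0 t − ½ g t² = 18.7, i.e. 4.900 t² − 35.10 t + 18.7 = 0.
t = [35.10 ± √(35.10² − 2·9.80·18.7)] / 9.80 = (35.10 ± 29.43) / 9.80, so t = 0.5796 s or t = 6.585 s.
The first (ascending) time is 0.5796 s.

0.580 s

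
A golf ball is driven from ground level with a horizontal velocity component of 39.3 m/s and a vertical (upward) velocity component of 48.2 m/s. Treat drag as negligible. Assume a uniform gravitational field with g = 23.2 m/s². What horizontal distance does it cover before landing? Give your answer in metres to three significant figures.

Time aloft: T = 2 v_y0 / g = 2 × 48.20 / 23.2 = 4.155 s.
Range: R = vₓ T = 39.30 × 4.155 = 163.3 m.

163 m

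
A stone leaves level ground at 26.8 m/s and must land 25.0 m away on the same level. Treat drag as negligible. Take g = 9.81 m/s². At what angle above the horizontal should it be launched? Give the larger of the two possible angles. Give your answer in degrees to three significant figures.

R = v₀² sin 2θ / g gives sin 2θ = gR/v₀² = 9.81·25.0/26.8² = 0.3415.
2θ = 19.97° or 180° − 19.97° = 160.0°, so θ = 9.983° or 80.02°.
The larger angle is 80.02°.

80.0°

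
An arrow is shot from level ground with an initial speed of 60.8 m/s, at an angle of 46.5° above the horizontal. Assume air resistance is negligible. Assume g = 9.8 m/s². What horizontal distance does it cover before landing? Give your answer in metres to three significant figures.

Horizontal component vₓ = 60.80 cos 46.5° = 41.85 m/s; vertical v_y0 = 60.80 sin 46.5° = 44.10 m/s.
Flight time T = 2 v_y0 / g = 9.001 s.
Horizontal distance R = vₓ T = 41.85 × 9.001 = 376.7 m.

377 m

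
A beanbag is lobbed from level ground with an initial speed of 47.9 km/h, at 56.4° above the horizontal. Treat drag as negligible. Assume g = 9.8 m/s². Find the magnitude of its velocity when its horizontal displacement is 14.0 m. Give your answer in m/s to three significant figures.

10.5 m/s

Convert: 47.9 km/h = 47.9/3.6 = 13.31 m/s.
Resolve: vₓ = 13.31 cos 56.4° = 7.363 m/s and v_y0 = 13.31 sin 56.4° = 11.08 m/s.
At x = 14.0 m, t = x/vₓ = 14.0/7.363 = 1.901 s.
Vertical velocity there: v_y = v_y0 − g t = 11.08 − 9.80 × 1.901 = −7.551 m/s.
Speed: √(vₓ² + v_y²) = √(7.363² + 7.551²) = 10.55 m/s.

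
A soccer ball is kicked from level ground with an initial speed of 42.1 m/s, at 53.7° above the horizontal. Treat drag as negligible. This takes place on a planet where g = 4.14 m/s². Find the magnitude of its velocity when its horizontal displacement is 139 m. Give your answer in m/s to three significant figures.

27.2 m/s

Horizontal component vₓ = 42.10 cos 53.7° = 24.92 m/s; vertical v_y0 = 42.10 sin 53.7° = 33.93 m/s.
x = vₓ t ⇒ t = 139/24.92 = 5.577 s.
Vertical velocity there: v_y = v_y0 − g t = 33.93 − 4.14 × 5.577 = 10.84 m/s.
Speed: √(vₓ² + v_y²) = √(24.92² + 10.84²) = 27.18 m/s.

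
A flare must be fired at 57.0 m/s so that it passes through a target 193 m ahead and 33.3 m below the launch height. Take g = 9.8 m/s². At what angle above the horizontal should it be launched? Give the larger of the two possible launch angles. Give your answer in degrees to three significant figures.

Trajectory: y = x tanθ − g x² (1 + tan²θ)/(2v₀²). With x = 193, y = −33.3, v₀ = 57.0, g = 9.80:
56.18 tan²θ − 193 tanθ + (22.88) = 0.
tanθ = [193 ± √(193² − 4 × 56.18 × (22.88))] / (2 × 56.18) = (193 ± 179.2) / 112.4, giving tanθ = 0.1229 or 3.313.
θ = 7.008° or 73.20°; the larger is 73.20°.

73.2°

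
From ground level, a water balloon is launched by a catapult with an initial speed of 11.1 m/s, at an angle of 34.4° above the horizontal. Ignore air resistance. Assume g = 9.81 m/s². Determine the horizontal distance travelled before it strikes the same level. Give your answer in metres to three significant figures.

Resolve: vₓ = 11.10 cos 34.4° = 9.159 m/s and v_y0 = 11.10 sin 34.4° = 6.271 m/s.
Flight time T = 2 v_y0 / g = 1.279 s.
Horizontal distance R = vₓ T = 9.159 × 1.279 = 11.71 m.

11.7 m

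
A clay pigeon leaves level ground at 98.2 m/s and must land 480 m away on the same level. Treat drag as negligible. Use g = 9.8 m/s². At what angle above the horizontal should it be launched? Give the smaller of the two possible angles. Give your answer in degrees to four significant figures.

R = v₀² sin 2θ / g gives sin 2θ = gR/v₀² = 9.80·480/98.2² = 0.4878.
2θ = 29.20° or 180° − 29.20° = 150.8°, so θ = 14.60° or 75.40°.
The smaller angle is 14.60°.

14.60°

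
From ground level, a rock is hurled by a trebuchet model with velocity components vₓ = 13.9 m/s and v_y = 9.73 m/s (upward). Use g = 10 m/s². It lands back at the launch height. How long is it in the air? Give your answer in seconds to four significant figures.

1.946 s

Landing at launch height ⇒ T = 2 v_y0 / g = 2 × 9.730 / 10.0 = 1.946 s.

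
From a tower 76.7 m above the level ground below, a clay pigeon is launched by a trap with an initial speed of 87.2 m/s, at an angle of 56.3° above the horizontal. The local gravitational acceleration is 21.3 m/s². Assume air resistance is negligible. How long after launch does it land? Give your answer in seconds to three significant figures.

Horizontal component vₓ = 87.20 cos 56.3° = 48.38 m/s; vertical v_y0 = 87.20 sin 56.3° = 72.55 m/s.
The projectile lands when y = 76.7 + (72.55) t − ½·21.3·t² = 0. Positive root: t = (72.55 + √(72.55² + 2·21.3·76.7)) / 21.3 = (72.55 + 92.36) / 21.3 = 7.742 s.

7.74 s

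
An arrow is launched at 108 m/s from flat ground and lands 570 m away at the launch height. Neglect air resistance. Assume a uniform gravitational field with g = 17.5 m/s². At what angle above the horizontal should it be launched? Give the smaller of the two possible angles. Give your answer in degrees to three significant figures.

Level-ground range R = v₀² sin(2θ)/g ⇒ sin(2θ) = gR/v₀² = 17.5 × 570 / 108² = 0.8552.
2θ = 58.78° or 180° − 58.78° = 121.2°, so θ = 29.39° or 60.61°.
The smaller angle is 29.39°.

29.4°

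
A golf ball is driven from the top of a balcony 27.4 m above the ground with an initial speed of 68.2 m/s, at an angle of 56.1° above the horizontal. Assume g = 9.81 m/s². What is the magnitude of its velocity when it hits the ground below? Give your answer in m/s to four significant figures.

72.03 m/s

Horizontal component vₓ = 68.20 cos 56.1° = 38.04 m/s; vertical v_y0 = 68.20 sin 56.1° = 56.61 m/s.
With up positive and y = 0 at the ground: y(t) = 27.4 + (56.61) t − 4.905 t². Setting y = 0 and taking the positive root: t = [56.61 + √(56.61² + 2·9.81·27.4)] / 9.81 = (56.61 + 61.17) / 9.81 = 12.01 s.
Vertical velocity at impact: v_y = v_y0 − g t = 56.61 − 9.81 × 12.01 = −61.17 m/s.
Speed: |v| = √(vₓ² + v_y²) = √(38.04² + 61.17²) = 72.03 m/s.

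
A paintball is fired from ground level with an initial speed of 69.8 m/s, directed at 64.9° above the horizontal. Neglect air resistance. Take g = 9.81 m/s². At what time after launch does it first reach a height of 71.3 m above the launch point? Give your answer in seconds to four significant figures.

Horizontal component vₓ = 69.80 cos 64.9° = 29.61 m/s; vertical v_y0 = 69.80 sin 64.9° = 63.21 m/s.
Require v_y0 t − ½ g t² = 71.3, i.e. 4.905 t² − 63.21 t + 71.3 = 0.
Quadratic formula: t = (63.21 ± √2596.4) / 9.81 = (63.21 ± 50.96) / 9.81 → t = 1.249 s or 11.64 s.
The first (ascending) time is 1.249 s.

1.249 s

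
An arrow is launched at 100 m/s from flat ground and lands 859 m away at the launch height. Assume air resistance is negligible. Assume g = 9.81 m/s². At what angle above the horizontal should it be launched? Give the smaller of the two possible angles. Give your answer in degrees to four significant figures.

28.71°

R = v₀² sin 2θ / g gives sin 2θ = gR/v₀² = 9.81·859/100² = 0.8427.
2θ = 57.42° or 180° − 57.42° = 122.6°, so θ = 28.71° or 61.29°.
The smaller angle is 28.71°.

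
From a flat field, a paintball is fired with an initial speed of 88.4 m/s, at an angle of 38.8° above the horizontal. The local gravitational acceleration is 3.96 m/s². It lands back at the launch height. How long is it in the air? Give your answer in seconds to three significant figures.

28.0 s

Components: vₓ = 88.40 cos 38.8° = 68.89 m/s, v_y0 = 88.40 sin 38.8° = 55.39 m/s.
Landing at launch height ⇒ T = 2 v_y0 / g = 2 × 55.39 / 3.96 = 27.98 s.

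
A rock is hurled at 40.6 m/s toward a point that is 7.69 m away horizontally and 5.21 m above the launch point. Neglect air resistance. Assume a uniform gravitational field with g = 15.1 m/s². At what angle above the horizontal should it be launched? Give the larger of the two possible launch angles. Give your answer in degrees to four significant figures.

87.93°

Trajectory: y = x tanθ − g x² (1 + tan²θ)/(2v₀²). With x = 7.69, y = 5.21, v₀ = 40.6, g = 15.1:
0.2709 tan²θ − 7.69 tanθ + (5.481) = 0.
tanθ = [7.69 ± √(7.69² − 4 × 0.2709 × (5.481))] / (2 × 0.2709) = (7.69 ± 7.294) / 0.5417, giving tanθ = 0.7316 or 27.66.
θ = 36.19° or 87.93°; the larger is 87.93°.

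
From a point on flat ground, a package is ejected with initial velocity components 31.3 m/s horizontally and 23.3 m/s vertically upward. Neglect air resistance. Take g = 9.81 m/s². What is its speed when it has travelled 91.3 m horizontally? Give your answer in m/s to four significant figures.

31.75 m/s

x = vₓ t ⇒ t = 91.3/31.30 = 2.917 s.
Vertical velocity there: v_y = v_y0 − g t = 23.30 − 9.81 × 2.917 = −5.315 m/s.
Speed: √(vₓ² + v_y²) = √(31.30² + 5.315²) = 31.75 m/s.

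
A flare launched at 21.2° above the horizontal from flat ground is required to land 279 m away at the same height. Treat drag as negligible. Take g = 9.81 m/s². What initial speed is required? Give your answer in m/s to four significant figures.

63.71 m/s

From R = (v₀² / g) sin 2θ: v₀ = √(gR / sin 2θ).
v₀ = √(9.81 × 279 / sin 42.40°) = √(2737 / 0.6743) = √4059.0 = 63.71 m/s.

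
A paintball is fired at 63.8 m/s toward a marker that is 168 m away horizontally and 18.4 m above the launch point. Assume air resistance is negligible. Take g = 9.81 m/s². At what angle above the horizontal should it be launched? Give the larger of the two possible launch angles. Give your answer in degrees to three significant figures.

Trajectory: y = x tanθ − g x² (1 + tan²θ)/(2v₀²). With x = 168, y = 18.4, v₀ = 63.8, g = 9.81:
34.01 tan²θ − 168 tanθ + (52.41) = 0.
tanθ = [168 ± √(168² − 4 × 34.01 × (52.41))] / (2 × 34.01) = (168 ± 145.2) / 68.02, giving tanθ = 0.3346 or 4.605.
θ = 18.50° or 77.75°; the larger is 77.75°.

77.7°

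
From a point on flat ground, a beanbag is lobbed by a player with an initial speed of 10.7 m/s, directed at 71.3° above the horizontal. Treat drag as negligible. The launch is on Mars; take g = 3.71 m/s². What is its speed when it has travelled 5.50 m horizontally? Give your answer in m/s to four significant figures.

vₓ = 10.70 cos 71.3° = 3.431 m/s; v_y0 = 10.70 sin 71.3° = 10.14 m/s.
x = vₓ t ⇒ t = 5.50/3.431 = 1.603 s.
Vertical velocity there: v_y = v_y0 − g t = 10.14 − 3.71 × 1.603 = 4.187 m/s.
Speed: √(vₓ² + v_y²) = √(3.431² + 4.187²) = 5.413 m/s.

5.413 m/s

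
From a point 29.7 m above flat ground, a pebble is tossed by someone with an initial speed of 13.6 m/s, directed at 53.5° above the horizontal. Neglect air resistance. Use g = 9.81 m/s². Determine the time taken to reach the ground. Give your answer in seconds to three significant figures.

vₓ = 13.60 cos 53.5° = 8.090 m/s; v_y0 = 13.60 sin 53.5° = 10.93 m/s.
Vertical motion (up positive, ground at y = 0): 4.905 t² − (10.93) t − 29.7 = 0, so t = (10.93 + √(10.93² + 2·9.81·29.7)) / 9.81 = (10.93 + 26.50) / 9.81 = 3.816 s.

3.82 s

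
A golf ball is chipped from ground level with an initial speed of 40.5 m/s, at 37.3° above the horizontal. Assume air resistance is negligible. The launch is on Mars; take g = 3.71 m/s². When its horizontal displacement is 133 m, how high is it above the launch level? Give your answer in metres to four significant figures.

69.70 m

Resolve: vₓ = 40.50 cos 37.3° = 32.22 m/s and v_y0 = 40.50 sin 37.3° = 24.54 m/s.
x = vₓ t ⇒ t = 133/32.22 = 4.128 s.
Height: y = v_y0 t − ½ g t² = 24.54 × 4.128 − 1.855 × 4.128² = 101.3 − 31.61 = 69.70 m.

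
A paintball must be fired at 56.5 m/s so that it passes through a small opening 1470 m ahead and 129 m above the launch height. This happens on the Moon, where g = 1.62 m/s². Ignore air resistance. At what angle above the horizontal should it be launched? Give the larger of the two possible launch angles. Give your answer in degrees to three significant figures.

Trajectory: y = x tanθ − g x² (1 + tan²θ)/(2v₀²). With x = 1470, y = 129, v₀ = 56.5, g = 1.62:
548.3 tan²θ − 1470 tanθ + (677.3) = 0.
tanθ = [1470 ± √(1470² − 4 × 548.3 × (677.3))] / (2 × 548.3) = (1470 ± 821.8) / 1097, giving tanθ = 0.5911 or 2.090.
θ = 30.59° or 64.43°; the larger is 64.43°.

64.4°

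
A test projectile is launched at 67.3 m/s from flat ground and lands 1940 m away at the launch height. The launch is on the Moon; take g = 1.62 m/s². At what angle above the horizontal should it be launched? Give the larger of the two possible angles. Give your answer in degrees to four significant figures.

68.03°

R = v₀² sin 2θ / g gives sin 2θ = gR/v₀² = 1.62·1940/67.3² = 0.6939.
2θ = 43.94° or 180° − 43.94° = 136.1°, so θ = 21.97° or 68.03°.
The larger angle is 68.03°.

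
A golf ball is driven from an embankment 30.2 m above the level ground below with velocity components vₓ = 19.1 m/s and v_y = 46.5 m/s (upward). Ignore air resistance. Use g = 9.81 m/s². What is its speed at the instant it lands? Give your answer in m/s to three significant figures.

With up positive and y = 0 at the ground: y(t) = 30.2 + (46.50) t − 4.905 t². Setting y = 0 and taking the positive root: t = [46.50 + √(46.50² + 2·9.81·30.2)] / 9.81 = (46.50 + 52.49) / 9.81 = 10.09 s.
Vertical velocity at impact: v_y = v_y0 − g t = 46.50 − 9.81 × 10.09 = −52.49 m/s.
Speed: |v| = √(vₓ² + v_y²) = √(19.10² + 52.49²) = 55.85 m/s.

55.9 m/s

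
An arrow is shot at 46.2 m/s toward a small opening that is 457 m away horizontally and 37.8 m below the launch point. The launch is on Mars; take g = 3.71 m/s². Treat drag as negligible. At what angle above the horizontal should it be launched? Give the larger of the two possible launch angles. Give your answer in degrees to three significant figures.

Trajectory: y = x tanθ − g x² (1 + tan²θ)/(2v₀²). With x = 457, y = −37.8, v₀ = 46.2, g = 3.71:
181.5 tan²θ − 457 tanθ + (143.7) = 0.
tanθ = [457 ± √(457² − 4 × 181.5 × (143.7))] / (2 × 181.5) = (457 ± 323.3) / 363.0, giving tanθ = 0.3683 or 2.149.
θ = 20.22° or 65.05°; the larger is 65.05°.

65.1°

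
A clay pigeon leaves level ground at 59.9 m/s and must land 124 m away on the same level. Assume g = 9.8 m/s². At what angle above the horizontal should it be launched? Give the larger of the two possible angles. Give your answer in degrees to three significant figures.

80.1°

Level-ground range R = v₀² sin(2θ)/g ⇒ sin(2θ) = gR/v₀² = 9.80 × 124 / 59.9² = 0.3387.
2θ = 19.80° or 180° − 19.80° = 160.2°, so θ = 9.898° or 80.10°.
The larger angle is 80.10°.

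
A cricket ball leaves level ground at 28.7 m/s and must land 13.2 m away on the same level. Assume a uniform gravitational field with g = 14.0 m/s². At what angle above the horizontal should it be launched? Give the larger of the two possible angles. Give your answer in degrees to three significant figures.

From R = (v₀²/g) sin 2θ: sin 2θ = 14.0 × 13.2 / 823.69 = 0.2244.
2θ = 12.97° or 180° − 12.97° = 167.0°, so θ = 6.483° or 83.52°.
The larger angle is 83.52°.

83.5°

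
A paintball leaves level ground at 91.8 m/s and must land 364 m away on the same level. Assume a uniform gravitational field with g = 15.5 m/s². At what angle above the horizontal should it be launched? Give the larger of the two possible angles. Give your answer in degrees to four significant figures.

68.99°

R = v₀² sin 2θ / g gives sin 2θ = gR/v₀² = 15.5·364/91.8² = 0.6695.
2θ = 42.03° or 180° − 42.03° = 138.0°, so θ = 21.01° or 68.99°.
The larger angle is 68.99°.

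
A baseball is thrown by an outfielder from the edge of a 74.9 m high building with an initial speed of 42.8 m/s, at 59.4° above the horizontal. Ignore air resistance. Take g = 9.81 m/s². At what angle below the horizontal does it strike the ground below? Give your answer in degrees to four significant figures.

67.72°

vₓ = 42.80 cos 59.4° = 21.79 m/s; v_y0 = 42.80 sin 59.4° = 36.84 m/s.
The projectile lands when y = 74.9 + (36.84) t − ½·9.81·t² = 0. Positive root: t = (36.84 + √(36.84² + 2·9.81·74.9)) / 9.81 = (36.84 + 53.17) / 9.81 = 9.175 s.
At impact: v_y = v_y0 − g t = −53.17 m/s; vₓ = 21.79 m/s.
Angle below horizontal: arctan(|v_y|/vₓ) = arctan(53.17/21.79) = 67.72°.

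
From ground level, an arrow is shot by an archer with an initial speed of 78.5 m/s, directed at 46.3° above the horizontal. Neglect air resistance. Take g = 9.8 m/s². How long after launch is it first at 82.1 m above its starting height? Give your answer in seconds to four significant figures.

vₓ = 78.50 cos 46.3° = 54.23 m/s; v_y0 = 78.50 sin 46.3° = 56.75 m/s.
Require v_y0 t − ½ g t² = 82.1, i.e. 4.900 t² − 56.75 t + 82.1 = 0.
t = [56.75 ± √(56.75² − 2·9.80·82.1)] / 9.80 = (56.75 ± 40.15) / 9.80, so t = 1.695 s or t = 9.888 s.
The first (ascending) time is 1.695 s.

1.695 s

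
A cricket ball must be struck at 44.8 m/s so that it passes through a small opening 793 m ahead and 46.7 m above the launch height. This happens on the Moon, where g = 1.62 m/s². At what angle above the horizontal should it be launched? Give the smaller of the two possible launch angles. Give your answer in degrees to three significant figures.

23.8°

Trajectory: y = x tanθ − g x² (1 + tan²θ)/(2v₀²). With x = 793, y = 46.7, v₀ = 44.8, g = 1.62:
253.8 tan²θ − 793 tanθ + (300.5) = 0.
tanθ = [793 ± √(793² − 4 × 253.8 × (300.5))] / (2 × 253.8) = (793 ± 569.0) / 507.6, giving tanθ = 0.4412 or 2.683.
θ = 23.81° or 69.56°; the smaller is 23.81°.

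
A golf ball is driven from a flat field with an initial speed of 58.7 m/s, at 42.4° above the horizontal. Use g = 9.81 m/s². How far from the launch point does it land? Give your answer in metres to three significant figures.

vₓ = 58.70 cos 42.4° = 43.35 m/s; v_y0 = 58.70 sin 42.4° = 39.58 m/s.
Time aloft: T = 2 v_y0 / g = 2 × 39.58 / 9.81 = 8.070 s.
Range: R = vₓ T = 43.35 × 8.070 = 349.8 m.

350 m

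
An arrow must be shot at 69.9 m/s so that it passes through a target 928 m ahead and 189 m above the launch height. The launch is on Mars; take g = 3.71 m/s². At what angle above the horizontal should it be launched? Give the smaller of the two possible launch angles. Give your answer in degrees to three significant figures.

Trajectory: y = x tanθ − g x² (1 + tan²θ)/(2v₀²). With x = 928, y = 189, v₀ = 69.9, g = 3.71:
327.0 tan²θ − 928 tanθ + (516.0) = 0.
tanθ = [928 ± √(928² − 4 × 327.0 × (516.0))] / (2 × 327.0) = (928 ± 431.8) / 653.9, giving tanθ = 0.7589 or 2.079.
θ = 37.19° or 64.32°; the smaller is 37.19°.

37.2°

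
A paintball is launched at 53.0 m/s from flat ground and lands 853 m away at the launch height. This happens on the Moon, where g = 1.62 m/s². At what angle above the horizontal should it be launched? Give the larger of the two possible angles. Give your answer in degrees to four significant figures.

75.27°

R = v₀² sin 2θ / g gives sin 2θ = gR/v₀² = 1.62·853/53.0² = 0.4919.
2θ = 29.47° or 180° − 29.47° = 150.5°, so θ = 14.73° or 75.27°.
The larger angle is 75.27°.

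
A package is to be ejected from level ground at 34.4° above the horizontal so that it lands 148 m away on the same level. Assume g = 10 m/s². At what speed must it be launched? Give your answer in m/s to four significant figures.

On level ground R = v₀² sin 2θ / g ⇒ v₀ = √(gR / sin 2θ).
v₀ = √(10.0 × 148 / sin 68.80°) = √(1480 / 0.9323) = √1587.4 = 39.84 m/s.

39.84 m/s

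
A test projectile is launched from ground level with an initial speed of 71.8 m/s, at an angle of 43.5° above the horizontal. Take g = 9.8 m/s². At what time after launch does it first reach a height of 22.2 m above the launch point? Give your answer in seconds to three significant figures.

Components: vₓ = 71.80 cos 43.5° = 52.08 m/s, v_y0 = 71.80 sin 43.5° = 49.42 m/s.
Set y = v_y0 t − ½ g t² = 22.2: 4.900 t² − 49.42 t + 22.2 = 0.
Quadratic formula: t = (49.42 ± √2007.6) / 9.80 = (49.42 ± 44.81) / 9.80 → t = 0.4712 s or 9.615 s.
The first (ascending) time is 0.4712 s.

0.471 s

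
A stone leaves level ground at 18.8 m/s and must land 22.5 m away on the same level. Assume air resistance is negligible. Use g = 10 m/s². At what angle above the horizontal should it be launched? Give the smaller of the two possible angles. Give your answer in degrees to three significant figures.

From R = (v₀²/g) sin 2θ: sin 2θ = 10.0 × 22.5 / 353.44 = 0.6366.
2θ = 39.54° or 180° − 39.54° = 140.5°, so θ = 19.77° or 70.23°.
The smaller angle is 19.77°.

19.8°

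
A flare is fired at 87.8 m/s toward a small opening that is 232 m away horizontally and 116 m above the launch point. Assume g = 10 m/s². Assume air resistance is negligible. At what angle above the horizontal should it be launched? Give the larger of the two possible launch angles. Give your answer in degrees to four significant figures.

80.40°

Trajectory: y = x tanθ − g x² (1 + tan²θ)/(2v₀²). With x = 232, y = 116, v₀ = 87.8, g = 10.0:
34.91 tan²θ − 232 tanθ + (150.9) = 0.
tanθ = [232 ± √(232² − 4 × 34.91 × (150.9))] / (2 × 34.91) = (232 ± 181.0) / 69.82, giving tanθ = 0.7309 or 5.915.
θ = 36.16° or 80.40°; the larger is 80.40°.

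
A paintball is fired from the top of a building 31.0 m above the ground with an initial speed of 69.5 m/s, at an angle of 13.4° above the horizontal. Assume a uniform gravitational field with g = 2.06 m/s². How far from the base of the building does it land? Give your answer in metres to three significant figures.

1170 m

Resolve: vₓ = 69.50 cos 13.4° = 67.61 m/s and v_y0 = 69.50 sin 13.4° = 16.11 m/s.
The projectile lands when y = 31.0 + (16.11) t − ½·2.06·t² = 0. Positive root: t = (16.11 + √(16.11² + 2·2.06·31.0)) / 2.06 = (16.11 + 19.68) / 2.06 = 17.37 s.
Horizontal distance: R = vₓ t = 67.61 × 17.37 = 1174 m.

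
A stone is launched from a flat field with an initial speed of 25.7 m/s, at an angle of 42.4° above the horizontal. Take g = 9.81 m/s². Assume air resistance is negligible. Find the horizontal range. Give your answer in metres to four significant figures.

Horizontal component vₓ = 25.70 cos 42.4° = 18.98 m/s; vertical v_y0 = 25.70 sin 42.4° = 17.33 m/s.
Time aloft: T = 2 v_y0 / g = 2 × 17.33 / 9.81 = 3.533 s.
Range: R = vₓ T = 18.98 × 3.533 = 67.05 m.

67.05 m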